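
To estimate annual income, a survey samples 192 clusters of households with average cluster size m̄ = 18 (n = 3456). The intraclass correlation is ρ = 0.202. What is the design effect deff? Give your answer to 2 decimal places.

4.43

deff = 1 + (18 − 1)·0.202 = 1 + 3.434 = 4.434.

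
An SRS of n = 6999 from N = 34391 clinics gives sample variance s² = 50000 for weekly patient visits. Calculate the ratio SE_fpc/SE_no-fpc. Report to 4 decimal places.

0.8925

f = n/N = 6999/34391 = 0.20351255.
SE_no-fpc = √(s²/n) = 2.6728033; SE_fpc = √((1−f)s²/n) = 2.385374.
Ratio = √(1−f) = 0.89246146.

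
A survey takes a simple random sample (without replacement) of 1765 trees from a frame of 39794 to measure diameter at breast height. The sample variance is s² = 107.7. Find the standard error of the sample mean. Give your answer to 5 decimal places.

Under SRS without replacement, Var(ȳ) = (1 − f)·s²/n with f = n/N = 1765/39794 = 0.04435342.
Var(ȳ) = (1 − 0.04435342)·107.7/1765 = 0.95564658·0.06101983 = 0.058313392.
SE(ȳ) = √(0.058313392) = 0.24148.

0.24148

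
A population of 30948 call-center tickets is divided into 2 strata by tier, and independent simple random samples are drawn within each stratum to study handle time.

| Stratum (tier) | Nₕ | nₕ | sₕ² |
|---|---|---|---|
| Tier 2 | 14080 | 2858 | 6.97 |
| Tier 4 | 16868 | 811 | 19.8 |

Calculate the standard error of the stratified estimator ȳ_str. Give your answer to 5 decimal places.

Var(ȳ_str) = Σₕ Wₕ²(1 − fₕ)sₕ²/nₕ with Wₕ = Nₕ/N, N = 30948.
Tier 2: Wₕ = 0.45495670; term = 0.45495670²·(1 − 0.20298295)·6.97/2858 = 4.0232618 × 10^-4.
Tier 4: Wₕ = 0.54504330; term = 0.54504330²·(1 − 0.04807920)·19.8/811 = 0.0069041014.
Sum = 0.0073064276.
SE = √(0.0073064276) = 0.08548.

0.08548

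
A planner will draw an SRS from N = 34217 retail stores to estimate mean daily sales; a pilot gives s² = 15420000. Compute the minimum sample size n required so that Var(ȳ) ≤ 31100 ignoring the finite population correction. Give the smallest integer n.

Without fpc, n₀ = s²/D = 15420000/31100 = 495.8199.
Rounding up, n = 496.

496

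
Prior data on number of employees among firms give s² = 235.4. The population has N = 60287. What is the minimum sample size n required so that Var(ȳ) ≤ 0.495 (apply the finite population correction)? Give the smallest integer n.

Without fpc, n₀ = s²/D = 235.4/0.495 = 475.5556.
With fpc, (1 − n/N)·s²/n ≤ D requires n ≥ n₀/(1 + n₀/N) = 475.5556/(1 + 475.5556/60287) = 471.8337.
Rounding up, n = 472.

472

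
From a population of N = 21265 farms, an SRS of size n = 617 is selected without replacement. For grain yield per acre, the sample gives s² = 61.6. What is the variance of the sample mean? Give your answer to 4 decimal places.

Under SRS without replacement, Var(ȳ) = (1 − f)·s²/n with f = n/N = 617/21265 = 0.02901481.
Var(ȳ) = (1 − 0.02901481)·61.6/617 = 0.97098519·0.099837925 = 0.096941147.

0.0969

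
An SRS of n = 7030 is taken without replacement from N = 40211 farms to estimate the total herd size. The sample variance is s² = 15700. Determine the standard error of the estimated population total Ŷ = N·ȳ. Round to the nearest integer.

Var(Ŷ) = N²·Var(ȳ) = N²·(1 − n/N)·s²/n.
f = 7030/40211 = 0.17482778; Var(ȳ) = 0.82517222·15700/7030 = 1.8428455.
Var(Ŷ) = 40211² · 1.8428455 = 2.9797421 × 10^9.
SE(Ŷ) = √(2.9797421 × 10^9) = 54587.

54587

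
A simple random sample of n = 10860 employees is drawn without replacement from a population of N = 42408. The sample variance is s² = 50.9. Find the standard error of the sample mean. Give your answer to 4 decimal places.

0.0590

Under SRS without replacement, Var(ȳ) = (1 − f)·s²/n with f = n/N = 10860/42408 = 0.25608376.
Var(ȳ) = (1 − 0.25608376)·50.9/10860 = 0.74391624·0.0046869245 = 0.0034866793.
SE(ȳ) = √(0.0034866793) = 0.0590.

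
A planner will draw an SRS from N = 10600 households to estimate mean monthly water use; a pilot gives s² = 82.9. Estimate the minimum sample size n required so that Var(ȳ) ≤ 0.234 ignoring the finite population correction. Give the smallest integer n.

Without fpc, n₀ = s²/D = 82.9/0.234 = 354.2735.
Rounding up, n = 355.

355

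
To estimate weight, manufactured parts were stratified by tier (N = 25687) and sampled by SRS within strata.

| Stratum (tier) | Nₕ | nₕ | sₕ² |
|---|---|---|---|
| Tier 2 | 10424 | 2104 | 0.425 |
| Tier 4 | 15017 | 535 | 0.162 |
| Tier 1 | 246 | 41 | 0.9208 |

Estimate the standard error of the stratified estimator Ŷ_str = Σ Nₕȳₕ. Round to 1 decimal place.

290.7

Var(Ŷ_str) = Σₕ Nₕ²(1 − fₕ)sₕ²/nₕ.
Tier 2: 10424²·(1 − 2104/10424)·0.425/2104 = 17518.662.
Tier 4: 15017²·(1 − 535/15017)·0.162/535 = 65852.605.
Tier 1: 246²·(1 − 41/246)·0.9208/41 = 1132.584.
Sum = 84503.851.
SE = √(84503.851) = 290.7.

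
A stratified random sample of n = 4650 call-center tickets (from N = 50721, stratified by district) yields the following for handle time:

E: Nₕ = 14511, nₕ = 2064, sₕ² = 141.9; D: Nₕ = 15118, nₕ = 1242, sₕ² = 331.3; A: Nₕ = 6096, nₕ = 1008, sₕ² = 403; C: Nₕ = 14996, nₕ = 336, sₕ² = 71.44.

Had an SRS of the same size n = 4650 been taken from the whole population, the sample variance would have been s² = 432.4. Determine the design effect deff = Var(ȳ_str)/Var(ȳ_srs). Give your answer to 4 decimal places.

0.5868

Var(ȳ_str) = Σ Wₕ²(1−fₕ)sₕ²/nₕ with Wₕ = Nₕ/50721:
  E: (14511/50721)²·(1−2064/14511)·141.9/2064 = 0.0048267979
  D: (15118/50721)²·(1−1242/15118)·331.3/1242 = 0.021751182
  A: (6096/50721)²·(1−1008/6096)·403/1008 = 0.0048201545
  C: (14996/50721)²·(1−336/14996)·71.44/336 = 0.018169206
  → Var(ȳ_str) = 0.04956734.
Var(ȳ_srs) = (1 − 4650/50721)·432.4/4650 = 0.084464179.
deff = 0.04956734 / 0.084464179 = 0.5868.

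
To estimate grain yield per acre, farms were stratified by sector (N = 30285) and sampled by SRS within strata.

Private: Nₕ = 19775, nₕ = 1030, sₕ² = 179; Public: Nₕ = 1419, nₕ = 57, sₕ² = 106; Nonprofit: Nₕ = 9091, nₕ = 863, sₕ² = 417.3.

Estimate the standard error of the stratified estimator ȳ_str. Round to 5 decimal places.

0.33703

Var(ȳ_str) = Σₕ Wₕ²(1 − fₕ)sₕ²/nₕ with Wₕ = Nₕ/N, N = 30285.
Private: Wₕ = 0.65296351; term = 0.65296351²·(1 − 0.05208597)·179/1030 = 0.070236456.
Public: Wₕ = 0.04685488; term = 0.04685488²·(1 − 0.04016913)·106/57 = 0.0039186399.
Nonprofit: Wₕ = 0.30018161; term = 0.30018161²·(1 − 0.09492905)·417.3/863 = 0.039435593.
Sum = 0.11359069.
SE = √(0.11359069) = 0.33703.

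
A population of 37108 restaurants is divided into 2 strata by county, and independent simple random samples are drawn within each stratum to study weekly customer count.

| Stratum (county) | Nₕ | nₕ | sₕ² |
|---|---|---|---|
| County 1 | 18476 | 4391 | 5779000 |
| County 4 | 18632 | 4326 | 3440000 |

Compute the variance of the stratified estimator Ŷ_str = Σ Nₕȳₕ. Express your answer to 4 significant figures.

5.545 × 10^11

Var(Ŷ_str) = Σₕ Nₕ²(1 − fₕ)sₕ²/nₕ.
County 1: 18476²·(1 − 4391/18476)·5779000/4391 = 3.4249486 × 10^11.
County 4: 18632²·(1 − 4326/18632)·3440000/4326 = 2.1195791 × 10^11.
Sum = 5.5445277 × 10^11.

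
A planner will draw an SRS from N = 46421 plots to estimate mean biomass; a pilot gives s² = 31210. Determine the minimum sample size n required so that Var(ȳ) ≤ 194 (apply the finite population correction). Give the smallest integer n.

161

Without fpc, n₀ = s²/D = 31210/194 = 160.8763.
With fpc, (1 − n/N)·s²/n ≤ D requires n ≥ n₀/(1 + n₀/N) = 160.8763/(1 + 160.8763/46421) = 160.3207.
Rounding up, n = 161.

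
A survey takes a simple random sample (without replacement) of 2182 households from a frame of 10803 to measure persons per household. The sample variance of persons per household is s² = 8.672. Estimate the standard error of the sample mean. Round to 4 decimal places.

0.0563

Under SRS without replacement, Var(ȳ) = (1 − f)·s²/n with f = n/N = 2182/10803 = 0.20198093.
Var(ȳ) = (1 − 0.20198093)·8.672/2182 = 0.79801907·0.0039743355 = 0.0031715955.
SE(ȳ) = √(0.0031715955) = 0.0563.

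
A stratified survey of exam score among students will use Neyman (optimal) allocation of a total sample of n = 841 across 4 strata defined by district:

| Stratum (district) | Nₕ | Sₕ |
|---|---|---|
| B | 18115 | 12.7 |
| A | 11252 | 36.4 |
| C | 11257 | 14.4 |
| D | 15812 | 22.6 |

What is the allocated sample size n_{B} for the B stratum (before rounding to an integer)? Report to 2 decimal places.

Neyman allocation: nₕ = n·NₕSₕ / Σⱼ NⱼSⱼ.
Σ NⱼSⱼ = 18115·12.7 + 11252·36.4 + 11257·14.4 + 15812·22.6 = 1.1590853 × 10^6.
n_{B} = 841·18115·12.7 / (1.1590853 × 10^6) = 166.93.

166.93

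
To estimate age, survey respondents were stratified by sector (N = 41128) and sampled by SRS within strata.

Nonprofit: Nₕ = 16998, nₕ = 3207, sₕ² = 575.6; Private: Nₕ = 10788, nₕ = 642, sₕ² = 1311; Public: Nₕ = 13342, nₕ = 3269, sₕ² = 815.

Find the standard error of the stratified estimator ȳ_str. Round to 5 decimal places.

Var(ȳ_str) = Σₕ Wₕ²(1 − fₕ)sₕ²/nₕ with Wₕ = Nₕ/N, N = 41128.
Nonprofit: Wₕ = 0.41329508; term = 0.41329508²·(1 − 0.18866926)·575.6/3207 = 0.024873691.
Private: Wₕ = 0.26230305; term = 0.26230305²·(1 − 0.05951057)·1311/642 = 0.13213817.
Public: Wₕ = 0.32440187; term = 0.32440187²·(1 − 0.24501574)·815/3269 = 0.019808303.
Sum = 0.17682016.
SE = √(0.17682016) = 0.42050.

0.42050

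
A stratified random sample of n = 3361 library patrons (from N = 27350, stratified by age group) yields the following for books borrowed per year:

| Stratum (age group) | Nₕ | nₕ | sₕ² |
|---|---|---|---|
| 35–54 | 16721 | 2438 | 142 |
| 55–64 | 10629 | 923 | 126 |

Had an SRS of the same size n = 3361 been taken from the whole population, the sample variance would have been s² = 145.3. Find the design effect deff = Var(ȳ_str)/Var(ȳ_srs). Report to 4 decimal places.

Var(ȳ_str) = Σ Wₕ²(1−fₕ)sₕ²/nₕ with Wₕ = Nₕ/27350:
  35–54: (16721/27350)²·(1−2438/16721)·142/2438 = 0.018596091
  55–64: (10629/27350)²·(1−923/10629)·126/923 = 0.018827249
  → Var(ȳ_str) = 0.03742334.
Var(ȳ_srs) = (1 − 3361/27350)·145.3/3361 = 0.037918567.
deff = 0.03742334 / 0.037918567 = 0.9869.

0.9869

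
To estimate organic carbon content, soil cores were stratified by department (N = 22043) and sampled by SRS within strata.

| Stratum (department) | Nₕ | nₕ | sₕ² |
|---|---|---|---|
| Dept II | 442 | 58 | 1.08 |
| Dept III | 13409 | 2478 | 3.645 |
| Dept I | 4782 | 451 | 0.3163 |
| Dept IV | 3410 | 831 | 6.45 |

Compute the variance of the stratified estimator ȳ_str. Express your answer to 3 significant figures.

Var(ȳ_str) = Σₕ Wₕ²(1 − fₕ)sₕ²/nₕ with Wₕ = Nₕ/N, N = 22043.
Dept II: Wₕ = 0.02005172; term = 0.02005172²·(1 − 0.13122172)·1.08/58 = 6.5044092 × 10^-6.
Dept III: Wₕ = 0.60831103; term = 0.60831103²·(1 − 0.18480125)·3.645/2478 = 4.4372216 × 10^-4.
Dept I: Wₕ = 0.21693962; term = 0.21693962²·(1 − 0.09431200)·0.3163/451 = 2.9893654 × 10^-5.
Dept IV: Wₕ = 0.15469764; term = 0.15469764²·(1 − 0.24369501)·6.45/831 = 1.4048275 × 10^-4.
Sum = 6.2060297 × 10^-4.

6.21 × 10^-4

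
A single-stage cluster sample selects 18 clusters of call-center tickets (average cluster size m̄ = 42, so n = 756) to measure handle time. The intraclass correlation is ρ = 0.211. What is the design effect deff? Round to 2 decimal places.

9.65

deff = 1 + (42 − 1)·0.211 = 1 + 8.651 = 9.651.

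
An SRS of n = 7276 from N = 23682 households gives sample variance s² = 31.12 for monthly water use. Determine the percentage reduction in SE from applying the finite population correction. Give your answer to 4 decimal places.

f = n/N = 7276/23682 = 0.30723756.
SE_no-fpc = √(s²/n) = 0.065399353; SE_fpc = √((1−f)s²/n) = 0.054433419.
Ratio = √(1−f) = 0.83232352. Reduction = 100·(1 − 0.83232352) = 16.7676%.

16.7676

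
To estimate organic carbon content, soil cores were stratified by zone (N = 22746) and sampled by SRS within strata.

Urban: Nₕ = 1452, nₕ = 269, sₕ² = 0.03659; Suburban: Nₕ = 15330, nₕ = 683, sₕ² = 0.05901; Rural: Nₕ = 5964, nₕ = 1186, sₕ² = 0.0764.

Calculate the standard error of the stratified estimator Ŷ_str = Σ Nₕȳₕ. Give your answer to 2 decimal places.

146.52

Var(Ŷ_str) = Σₕ Nₕ²(1 − fₕ)sₕ²/nₕ.
Urban: 1452²·(1 − 269/1452)·0.03659/269 = 233.64769.
Suburban: 15330²·(1 − 683/15330)·0.05901/683 = 19399.733.
Rural: 5964²·(1 − 1186/5964)·0.0764/1186 = 1835.6609.
Sum = 21469.042.
SE = √(21469.042) = 146.52.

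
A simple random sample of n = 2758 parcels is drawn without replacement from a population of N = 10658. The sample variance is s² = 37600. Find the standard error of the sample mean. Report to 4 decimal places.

Under SRS without replacement, Var(ȳ) = (1 − f)·s²/n with f = n/N = 2758/10658 = 0.25877275.
Var(ȳ) = (1 − 0.25877275)·37600/2758 = 0.74122725·13.633067 = 10.105201.
SE(ȳ) = √(10.105201) = 3.1789.

3.1789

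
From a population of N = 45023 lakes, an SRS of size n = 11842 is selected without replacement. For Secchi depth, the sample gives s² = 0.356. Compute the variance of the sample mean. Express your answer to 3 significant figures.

2.22 × 10^-5

Under SRS without replacement, Var(ȳ) = (1 − f)·s²/n with f = n/N = 11842/45023 = 0.26302112.
Var(ȳ) = (1 − 0.26302112)·0.356/11842 = 0.73697888·3.0062489 × 10^-5 = 2.215542 × 10^-5.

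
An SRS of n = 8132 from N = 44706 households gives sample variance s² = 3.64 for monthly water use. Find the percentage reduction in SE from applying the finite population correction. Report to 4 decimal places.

f = n/N = 8132/44706 = 0.18189952.
SE_no-fpc = √(s²/n) = 0.021156899; SE_fpc = √((1−f)s²/n) = 0.019136184.
Ratio = √(1−f) = 0.90448907. Reduction = 100·(1 − 0.90448907) = 9.5511%.

9.5511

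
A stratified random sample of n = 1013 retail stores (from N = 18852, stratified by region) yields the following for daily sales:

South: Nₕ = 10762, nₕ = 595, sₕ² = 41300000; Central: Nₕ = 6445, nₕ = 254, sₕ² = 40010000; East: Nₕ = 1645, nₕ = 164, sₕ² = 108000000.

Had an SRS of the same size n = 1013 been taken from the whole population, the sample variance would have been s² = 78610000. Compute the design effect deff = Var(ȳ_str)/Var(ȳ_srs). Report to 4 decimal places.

Var(ȳ_str) = Σ Wₕ²(1−fₕ)sₕ²/nₕ with Wₕ = Nₕ/18852:
  South: (10762/18852)²·(1−595/10762)·41300000/595 = 21369.976
  Central: (6445/18852)²·(1−254/6445)·40010000/254 = 17684.944
  East: (1645/18852)²·(1−164/1645)·108000000/164 = 4514.2542
  → Var(ȳ_str) = 43569.174.
Var(ȳ_srs) = (1 − 1013/18852)·78610000/1013 = 73431.335.
deff = 43569.174 / 73431.335 = 0.5933.

0.5933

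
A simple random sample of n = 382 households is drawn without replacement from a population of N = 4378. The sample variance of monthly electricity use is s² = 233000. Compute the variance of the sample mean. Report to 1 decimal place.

556.7

Under SRS without replacement, Var(ȳ) = (1 − f)·s²/n with f = n/N = 382/4378 = 0.08725445.
Var(ȳ) = (1 − 0.08725445)·233000/382 = 0.91274555·609.94764 = 556.727.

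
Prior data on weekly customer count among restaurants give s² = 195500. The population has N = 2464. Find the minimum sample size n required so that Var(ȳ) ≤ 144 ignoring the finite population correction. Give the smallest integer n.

Without fpc, n₀ = s²/D = 195500/144 = 1357.6389.
Rounding up, n = 1358.

1358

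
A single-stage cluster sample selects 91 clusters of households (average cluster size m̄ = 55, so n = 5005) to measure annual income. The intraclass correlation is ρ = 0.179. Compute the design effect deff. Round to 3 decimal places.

10.666

deff = 1 + (55 − 1)·0.179 = 1 + 9.666 = 10.666.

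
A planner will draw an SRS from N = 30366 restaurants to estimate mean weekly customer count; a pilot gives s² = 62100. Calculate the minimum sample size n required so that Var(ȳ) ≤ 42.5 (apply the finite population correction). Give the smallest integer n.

Without fpc, n₀ = s²/D = 62100/42.5 = 1461.1765.
With fpc, (1 − n/N)·s²/n ≤ D requires n ≥ n₀/(1 + n₀/N) = 1461.1765/(1 + 1461.1765/30366) = 1394.0943.
Rounding up, n = 1395.

1395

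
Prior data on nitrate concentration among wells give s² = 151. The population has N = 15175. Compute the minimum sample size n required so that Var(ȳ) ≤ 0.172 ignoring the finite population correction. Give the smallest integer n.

Without fpc, n₀ = s²/D = 151/0.172 = 877.9070.
Rounding up, n = 878.

878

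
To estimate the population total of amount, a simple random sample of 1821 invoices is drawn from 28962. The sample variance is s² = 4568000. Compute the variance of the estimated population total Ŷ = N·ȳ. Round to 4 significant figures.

1.972 × 10^12

Var(Ŷ) = N²·Var(ȳ) = N²·(1 − n/N)·s²/n.
f = 1821/28962 = 0.06287549; Var(ȳ) = 0.93712451·4568000/1821 = 2350.7879.
Var(Ŷ) = 28962² · 2350.7879 = 1.9718349 × 10^12.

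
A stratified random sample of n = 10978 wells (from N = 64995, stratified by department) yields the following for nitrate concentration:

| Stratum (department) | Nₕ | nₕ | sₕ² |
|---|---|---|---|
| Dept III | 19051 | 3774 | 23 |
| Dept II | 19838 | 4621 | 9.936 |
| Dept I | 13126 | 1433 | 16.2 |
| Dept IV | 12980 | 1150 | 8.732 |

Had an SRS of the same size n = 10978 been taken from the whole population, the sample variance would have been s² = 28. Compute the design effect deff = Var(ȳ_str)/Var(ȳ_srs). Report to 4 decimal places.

0.5945

Var(ȳ_str) = Σ Wₕ²(1−fₕ)sₕ²/nₕ with Wₕ = Nₕ/64995:
  Dept III: (19051/64995)²·(1−3774/19051)·23/3774 = 4.1987682 × 10^-4
  Dept II: (19838/64995)²·(1−4621/19838)·9.936/4621 = 1.5365357 × 10^-4
  Dept I: (13126/64995)²·(1−1433/13126)·16.2/1433 = 4.1074026 × 10^-4
  Dept IV: (12980/64995)²·(1−1150/12980)·8.732/1150 = 2.7600403 × 10^-4
  → Var(ȳ_str) = 0.0012602747.
Var(ȳ_srs) = (1 − 10978/64995)·28/10978 = 0.0021197533.
deff = 0.0012602747 / 0.0021197533 = 0.5945.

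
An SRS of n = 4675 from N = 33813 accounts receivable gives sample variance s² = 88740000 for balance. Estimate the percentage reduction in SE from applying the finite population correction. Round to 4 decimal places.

7.1701

f = n/N = 4675/33813 = 0.13826043.
SE_no-fpc = √(s²/n) = 137.77452; SE_fpc = √((1−f)s²/n) = 127.89599.
Ratio = √(1−f) = 0.92829929. Reduction = 100·(1 − 0.92829929) = 7.1701%.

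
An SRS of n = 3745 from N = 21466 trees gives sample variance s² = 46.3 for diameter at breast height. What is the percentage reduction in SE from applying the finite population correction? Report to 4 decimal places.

9.1409

f = n/N = 3745/21466 = 0.17446194.
SE_no-fpc = √(s²/n) = 0.11118971; SE_fpc = √((1−f)s²/n) = 0.10102599.
Ratio = √(1−f) = 0.90859125. Reduction = 100·(1 − 0.90859125) = 9.1409%.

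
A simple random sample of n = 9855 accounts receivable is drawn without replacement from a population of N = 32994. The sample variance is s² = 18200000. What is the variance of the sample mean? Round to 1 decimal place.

Under SRS without replacement, Var(ȳ) = (1 − f)·s²/n with f = n/N = 9855/32994 = 0.29869067.
Var(ȳ) = (1 − 0.29869067)·18200000/9855 = 0.70130933·1846.7783 = 1295.1628.

1295.2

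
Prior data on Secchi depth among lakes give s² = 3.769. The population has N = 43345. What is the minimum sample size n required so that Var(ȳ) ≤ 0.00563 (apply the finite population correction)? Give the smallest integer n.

660

Without fpc, n₀ = s²/D = 3.769/0.00563 = 669.4494.
With fpc, (1 − n/N)·s²/n ≤ D requires n ≥ n₀/(1 + n₀/N) = 669.4494/(1 + 669.4494/43345) = 659.2672.
Rounding up, n = 660.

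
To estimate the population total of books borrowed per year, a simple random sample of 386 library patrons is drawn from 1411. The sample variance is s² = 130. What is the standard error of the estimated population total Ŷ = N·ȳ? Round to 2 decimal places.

Var(Ŷ) = N²·Var(ȳ) = N²·(1 − n/N)·s²/n.
f = 386/1411 = 0.27356485; Var(ȳ) = 0.72643515·130/386 = 0.24465433.
Var(Ŷ) = 1411² · 0.24465433 = 487087.44.
SE(Ŷ) = √(487087.44) = 697.92.

697.92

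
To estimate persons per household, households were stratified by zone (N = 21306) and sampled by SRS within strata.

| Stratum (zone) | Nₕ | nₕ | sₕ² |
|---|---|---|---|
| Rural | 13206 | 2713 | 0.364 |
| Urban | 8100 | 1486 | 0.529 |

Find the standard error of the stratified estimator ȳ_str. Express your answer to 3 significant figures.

0.00911

Var(ȳ_str) = Σₕ Wₕ²(1 − fₕ)sₕ²/nₕ with Wₕ = Nₕ/N, N = 21306.
Rural: Wₕ = 0.61982540; term = 0.61982540²·(1 − 0.20543692)·0.364/2713 = 4.0956111 × 10^-5.
Urban: Wₕ = 0.38017460; term = 0.38017460²·(1 − 0.18345679)·0.529/1486 = 4.2012858 × 10^-5.
Sum = 8.2968969 × 10^-5.
SE = √(8.2968969 × 10^-5) = 0.00911.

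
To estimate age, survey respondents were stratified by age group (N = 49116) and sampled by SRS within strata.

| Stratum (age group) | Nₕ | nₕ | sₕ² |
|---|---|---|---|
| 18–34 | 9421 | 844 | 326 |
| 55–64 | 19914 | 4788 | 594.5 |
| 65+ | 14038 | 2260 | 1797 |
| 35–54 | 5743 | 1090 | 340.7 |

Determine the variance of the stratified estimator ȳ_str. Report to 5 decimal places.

Var(ȳ_str) = Σₕ Wₕ²(1 − fₕ)sₕ²/nₕ with Wₕ = Nₕ/N, N = 49116.
18–34: Wₕ = 0.19181122; term = 0.19181122²·(1 − 0.08958709)·326/844 = 0.012937834.
55–64: Wₕ = 0.40544833; term = 0.40544833²·(1 − 0.24043387)·594.5/4788 = 0.015503664.
65+: Wₕ = 0.28581318; term = 0.28581318²·(1 − 0.16099159)·1797/2260 = 0.05449673.
35–54: Wₕ = 0.11692727; term = 0.11692727²·(1 − 0.18979627)·340.7/1090 = 0.0034623544.
Sum = 0.086400582.

0.08640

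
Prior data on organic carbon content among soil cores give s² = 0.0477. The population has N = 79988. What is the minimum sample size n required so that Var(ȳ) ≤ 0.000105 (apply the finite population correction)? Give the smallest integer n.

Without fpc, n₀ = s²/D = 0.0477/0.000105 = 454.2857.
With fpc, (1 − n/N)·s²/n ≤ D requires n ≥ n₀/(1 + n₀/N) = 454.2857/(1 + 454.2857/79988) = 451.7202.
Rounding up, n = 452.

452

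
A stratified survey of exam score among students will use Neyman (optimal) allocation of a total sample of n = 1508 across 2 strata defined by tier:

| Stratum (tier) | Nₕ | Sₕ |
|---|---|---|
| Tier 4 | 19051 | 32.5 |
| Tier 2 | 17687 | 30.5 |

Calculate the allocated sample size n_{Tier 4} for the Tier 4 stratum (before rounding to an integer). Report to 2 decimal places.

Neyman allocation: nₕ = n·NₕSₕ / Σⱼ NⱼSⱼ.
Σ NⱼSⱼ = 19051·32.5 + 17687·30.5 = 1.158611 × 10^6.
n_{Tier 4} = 1508·19051·32.5 / (1.158611 × 10^6) = 805.87.

805.87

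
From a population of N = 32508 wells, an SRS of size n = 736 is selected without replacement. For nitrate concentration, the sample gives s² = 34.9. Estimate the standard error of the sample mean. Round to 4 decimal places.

Under SRS without replacement, Var(ȳ) = (1 − f)·s²/n with f = n/N = 736/32508 = 0.02264058.
Var(ȳ) = (1 − 0.02264058)·34.9/736 = 0.97735942·0.047418478 = 0.046344896.
SE(ȳ) = √(0.046344896) = 0.2153.

0.2153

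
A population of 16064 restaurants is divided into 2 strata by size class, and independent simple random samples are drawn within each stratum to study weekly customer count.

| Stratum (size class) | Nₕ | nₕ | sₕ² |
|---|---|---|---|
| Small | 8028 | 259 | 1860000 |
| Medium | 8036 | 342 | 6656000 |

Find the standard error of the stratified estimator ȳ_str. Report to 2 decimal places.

79.99

Var(ȳ_str) = Σₕ Wₕ²(1 − fₕ)sₕ²/nₕ with Wₕ = Nₕ/N, N = 16064.
Small: Wₕ = 0.49975100; term = 0.49975100²·(1 − 0.03226208)·1860000/259 = 1735.7144.
Medium: Wₕ = 0.50024900; term = 0.50024900²·(1 − 0.04255849)·6656000/342 = 4663.0699.
Sum = 6398.7843.
SE = √(6398.7843) = 79.99.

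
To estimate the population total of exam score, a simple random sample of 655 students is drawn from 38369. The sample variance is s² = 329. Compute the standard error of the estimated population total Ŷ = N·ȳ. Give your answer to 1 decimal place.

Var(Ŷ) = N²·Var(ȳ) = N²·(1 − n/N)·s²/n.
f = 655/38369 = 0.01707107; Var(ȳ) = 0.98292893·329/655 = 0.49371545.
Var(Ŷ) = 38369² · 0.49371545 = 7.2683809 × 10^8.
SE(Ŷ) = √(7.2683809 × 10^8) = 26959.9.

26959.9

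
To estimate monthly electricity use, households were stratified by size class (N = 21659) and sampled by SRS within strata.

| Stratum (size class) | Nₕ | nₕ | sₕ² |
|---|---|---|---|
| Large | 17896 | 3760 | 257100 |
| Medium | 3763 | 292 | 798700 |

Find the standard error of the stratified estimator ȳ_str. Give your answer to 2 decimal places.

Var(ȳ_str) = Σₕ Wₕ²(1 − fₕ)sₕ²/nₕ with Wₕ = Nₕ/N, N = 21659.
Large: Wₕ = 0.82626160; term = 0.82626160²·(1 − 0.21010282)·257100/3760 = 36.873973.
Medium: Wₕ = 0.17373840; term = 0.17373840²·(1 − 0.07759766)·798700/292 = 76.157532.
Sum = 113.03151.
SE = √(113.03151) = 10.63.

10.63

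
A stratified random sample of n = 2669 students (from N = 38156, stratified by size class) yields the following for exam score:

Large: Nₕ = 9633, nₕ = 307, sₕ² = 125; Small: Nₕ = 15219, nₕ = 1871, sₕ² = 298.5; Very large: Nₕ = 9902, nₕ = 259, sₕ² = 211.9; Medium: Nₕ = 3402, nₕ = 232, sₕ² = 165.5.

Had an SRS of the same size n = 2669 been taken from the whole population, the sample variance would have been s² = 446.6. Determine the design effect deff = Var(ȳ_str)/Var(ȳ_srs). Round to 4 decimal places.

0.6832

Var(ȳ_str) = Σ Wₕ²(1−fₕ)sₕ²/nₕ with Wₕ = Nₕ/38156:
  Large: (9633/38156)²·(1−307/9633)·125/307 = 0.025124818
  Small: (15219/38156)²·(1−1871/15219)·298.5/1871 = 0.022261129
  Very large: (9902/38156)²·(1−259/9902)·211.9/259 = 0.053658756
  Medium: (3402/38156)²·(1−232/3402)·165.5/232 = 0.0052841837
  → Var(ȳ_str) = 0.10632889.
Var(ȳ_srs) = (1 − 2669/38156)·446.6/2669 = 0.15562401.
deff = 0.10632889 / 0.15562401 = 0.6832.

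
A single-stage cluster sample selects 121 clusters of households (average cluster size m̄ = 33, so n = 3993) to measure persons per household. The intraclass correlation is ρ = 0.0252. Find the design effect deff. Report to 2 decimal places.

1.81

deff = 1 + (33 − 1)·0.0252 = 1 + 0.8064 = 1.8064.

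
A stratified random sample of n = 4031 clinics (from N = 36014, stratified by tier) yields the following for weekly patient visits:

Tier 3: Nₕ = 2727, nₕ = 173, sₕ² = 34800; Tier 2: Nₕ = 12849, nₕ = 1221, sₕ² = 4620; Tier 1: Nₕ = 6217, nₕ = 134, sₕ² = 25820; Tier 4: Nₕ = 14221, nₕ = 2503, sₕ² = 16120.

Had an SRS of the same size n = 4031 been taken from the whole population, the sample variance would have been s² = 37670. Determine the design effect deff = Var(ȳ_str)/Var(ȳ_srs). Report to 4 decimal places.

0.9594

Var(ȳ_str) = Σ Wₕ²(1−fₕ)sₕ²/nₕ with Wₕ = Nₕ/36014:
  Tier 3: (2727/36014)²·(1−173/2727)·34800/173 = 1.0801808
  Tier 2: (12849/36014)²·(1−1221/12849)·4620/1221 = 0.43587097
  Tier 1: (6217/36014)²·(1−134/6217)·25820/134 = 5.618332
  Tier 4: (14221/36014)²·(1−2503/14221)·16120/2503 = 0.82745636
  → Var(ȳ_str) = 7.9618401.
Var(ȳ_srs) = (1 − 4031/36014)·37670/4031 = 8.2990935.
deff = 7.9618401 / 8.2990935 = 0.9594.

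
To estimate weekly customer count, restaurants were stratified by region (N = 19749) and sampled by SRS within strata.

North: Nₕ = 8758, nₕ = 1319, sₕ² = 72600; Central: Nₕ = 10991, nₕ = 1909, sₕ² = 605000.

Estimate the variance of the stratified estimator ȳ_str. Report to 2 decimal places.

Var(ȳ_str) = Σₕ Wₕ²(1 − fₕ)sₕ²/nₕ with Wₕ = Nₕ/N, N = 19749.
North: Wₕ = 0.44346549; term = 0.44346549²·(1 − 0.15060516)·72600/1319 = 9.1943515.
Central: Wₕ = 0.55653451; term = 0.55653451²·(1 − 0.17368756)·605000/1909 = 81.110659.
Sum = 90.305011.

90.31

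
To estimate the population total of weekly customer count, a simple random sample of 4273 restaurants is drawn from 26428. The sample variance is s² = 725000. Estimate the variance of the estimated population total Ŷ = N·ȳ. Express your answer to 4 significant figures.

9.934 × 10^10

Var(Ŷ) = N²·Var(ȳ) = N²·(1 − n/N)·s²/n.
f = 4273/26428 = 0.16168458; Var(ȳ) = 0.83831542·725000/4273 = 142.237.
Var(Ŷ) = 26428² · 142.237 = 9.9343894 × 10^10.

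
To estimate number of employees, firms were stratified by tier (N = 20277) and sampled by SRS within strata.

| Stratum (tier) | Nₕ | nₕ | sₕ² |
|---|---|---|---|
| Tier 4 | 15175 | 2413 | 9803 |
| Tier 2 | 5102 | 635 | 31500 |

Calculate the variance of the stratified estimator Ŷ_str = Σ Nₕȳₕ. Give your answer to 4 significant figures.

1.917 × 10^9

Var(Ŷ_str) = Σₕ Nₕ²(1 − fₕ)sₕ²/nₕ.
Tier 4: 15175²·(1 − 2413/15175)·9803/2413 = 7.8677241 × 10^8.
Tier 2: 5102²·(1 − 635/5102)·31500/635 = 1.130559 × 10^9.
Sum = 1.9173314 × 10^9.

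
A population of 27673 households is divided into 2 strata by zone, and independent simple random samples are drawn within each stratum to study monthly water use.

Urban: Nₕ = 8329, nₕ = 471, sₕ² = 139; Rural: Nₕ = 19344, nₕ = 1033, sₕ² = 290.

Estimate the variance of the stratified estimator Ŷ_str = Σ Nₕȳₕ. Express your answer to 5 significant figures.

Var(Ŷ_str) = Σₕ Nₕ²(1 − fₕ)sₕ²/nₕ.
Urban: 8329²·(1 − 471/8329)·139/471 = 1.9315181 × 10^7.
Rural: 19344²·(1 − 1033/19344)·290/1033 = 9.9438834 × 10^7.
Sum = 1.1875402 × 10^8.

1.1875 × 10^8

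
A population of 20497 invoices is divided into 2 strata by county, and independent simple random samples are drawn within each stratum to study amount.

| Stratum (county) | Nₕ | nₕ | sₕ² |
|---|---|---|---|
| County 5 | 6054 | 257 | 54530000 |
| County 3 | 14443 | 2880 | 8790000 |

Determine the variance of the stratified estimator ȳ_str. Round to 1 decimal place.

Var(ȳ_str) = Σₕ Wₕ²(1 − fₕ)sₕ²/nₕ with Wₕ = Nₕ/N, N = 20497.
County 5: Wₕ = 0.29536030; term = 0.29536030²·(1 − 0.04245127)·54530000/257 = 17724.235.
County 3: Wₕ = 0.70463970; term = 0.70463970²·(1 − 0.19940456)·8790000/2880 = 1213.2316.
Sum = 18937.467.

18937.5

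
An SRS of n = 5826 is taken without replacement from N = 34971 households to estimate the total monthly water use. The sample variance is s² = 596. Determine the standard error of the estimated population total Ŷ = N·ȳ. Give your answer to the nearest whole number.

Var(Ŷ) = N²·Var(ȳ) = N²·(1 − n/N)·s²/n.
f = 5826/34971 = 0.16659518; Var(ȳ) = 0.83340482·596/5826 = 0.085257342.
Var(Ŷ) = 34971² · 0.085257342 = 1.0426724 × 10^8.
SE(Ŷ) = √(1.0426724 × 10^8) = 10211.

10211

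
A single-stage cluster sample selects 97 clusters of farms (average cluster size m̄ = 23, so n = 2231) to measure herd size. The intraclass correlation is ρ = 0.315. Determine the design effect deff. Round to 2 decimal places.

deff = 1 + (23 − 1)·0.315 = 1 + 6.93 = 7.93.

7.93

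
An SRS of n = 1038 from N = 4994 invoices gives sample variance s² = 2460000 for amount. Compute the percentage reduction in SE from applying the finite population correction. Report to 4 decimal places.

f = n/N = 1038/4994 = 0.20784942.
SE_no-fpc = √(s²/n) = 48.682052; SE_fpc = √((1−f)s²/n) = 43.32841.
Ratio = √(1−f) = 0.89002842. Reduction = 100·(1 − 0.89002842) = 10.9972%.

10.9972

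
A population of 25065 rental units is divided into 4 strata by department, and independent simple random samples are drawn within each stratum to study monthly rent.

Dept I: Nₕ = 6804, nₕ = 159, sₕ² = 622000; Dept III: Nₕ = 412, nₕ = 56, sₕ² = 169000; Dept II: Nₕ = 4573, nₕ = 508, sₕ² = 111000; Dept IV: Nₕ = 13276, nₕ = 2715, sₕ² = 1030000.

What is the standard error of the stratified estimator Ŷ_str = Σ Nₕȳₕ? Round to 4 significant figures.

484300

Var(Ŷ_str) = Σₕ Nₕ²(1 − fₕ)sₕ²/nₕ.
Dept I: 6804²·(1 − 159/6804)·622000/159 = 1.7686934 × 10^11.
Dept III: 412²·(1 − 56/412)·169000/56 = 4.4263514 × 10^8.
Dept II: 4573²·(1 − 508/4573)·111000/508 = 4.0618232 × 10^9.
Dept IV: 13276²·(1 − 2715/13276)·1030000/2715 = 5.3191186 × 10^10.
Sum = 2.3456498 × 10^11.
SE = √(2.3456498 × 10^11) = 484300.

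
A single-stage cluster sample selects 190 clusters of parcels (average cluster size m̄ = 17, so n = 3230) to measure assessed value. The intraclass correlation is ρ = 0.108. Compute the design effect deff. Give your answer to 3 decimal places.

2.728

deff = 1 + (17 − 1)·0.108 = 1 + 1.728 = 2.728.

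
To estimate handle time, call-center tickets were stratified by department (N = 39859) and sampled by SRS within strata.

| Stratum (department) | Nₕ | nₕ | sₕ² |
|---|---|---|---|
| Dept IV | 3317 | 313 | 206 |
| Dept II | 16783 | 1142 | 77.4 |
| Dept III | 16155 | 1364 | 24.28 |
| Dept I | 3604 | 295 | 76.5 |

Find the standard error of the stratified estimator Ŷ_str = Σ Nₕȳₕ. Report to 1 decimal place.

Var(Ŷ_str) = Σₕ Nₕ²(1 − fₕ)sₕ²/nₕ.
Dept IV: 3317²·(1 − 313/3317)·206/313 = 6.5579527 × 10^6.
Dept II: 16783²·(1 − 1142/16783)·77.4/1142 = 1.7791353 × 10^7.
Dept III: 16155²·(1 − 1364/16155)·24.28/1364 = 4.2534253 × 10^6.
Dept I: 3604²·(1 − 295/3604)·76.5/295 = 3.0925802 × 10^6.
Sum = 3.1695311 × 10^7.
SE = √(3.1695311 × 10^7) = 5629.9.

5629.9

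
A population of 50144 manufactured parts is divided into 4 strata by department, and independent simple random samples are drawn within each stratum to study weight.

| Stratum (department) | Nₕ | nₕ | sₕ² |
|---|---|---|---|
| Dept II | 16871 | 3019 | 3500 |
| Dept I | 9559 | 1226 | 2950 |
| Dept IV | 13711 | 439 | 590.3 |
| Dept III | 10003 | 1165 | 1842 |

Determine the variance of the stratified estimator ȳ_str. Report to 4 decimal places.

0.3369

Var(ȳ_str) = Σₕ Wₕ²(1 − fₕ)sₕ²/nₕ with Wₕ = Nₕ/N, N = 50144.
Dept II: Wₕ = 0.33645102; term = 0.33645102²·(1 − 0.17894612)·3500/3019 = 0.10775075.
Dept I: Wₕ = 0.19063098; term = 0.19063098²·(1 − 0.12825609)·2950/1226 = 0.076226756.
Dept IV: Wₕ = 0.27343251; term = 0.27343251²·(1 − 0.03201809)·590.3/439 = 0.09731411.
Dept III: Wₕ = 0.19948548; term = 0.19948548²·(1 − 0.11646506)·1842/1165 = 0.055591708.
Sum = 0.33688332.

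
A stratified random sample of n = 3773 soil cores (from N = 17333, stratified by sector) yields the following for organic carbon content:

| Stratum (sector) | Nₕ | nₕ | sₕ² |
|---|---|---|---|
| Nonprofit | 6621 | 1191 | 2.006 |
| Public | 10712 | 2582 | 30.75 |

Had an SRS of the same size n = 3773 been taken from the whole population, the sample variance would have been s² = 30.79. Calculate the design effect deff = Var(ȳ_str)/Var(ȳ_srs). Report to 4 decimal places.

Var(ȳ_str) = Σ Wₕ²(1−fₕ)sₕ²/nₕ with Wₕ = Nₕ/17333:
  Nonprofit: (6621/17333)²·(1−1191/6621)·2.006/1191 = 2.0155571 × 10^-4
  Public: (10712/17333)²·(1−2582/10712)·30.75/2582 = 0.0034522522
  → Var(ȳ_str) = 0.0036538079.
Var(ȳ_srs) = (1 − 3773/17333)·30.79/3773 = 0.0063842346.
deff = 0.0036538079 / 0.0063842346 = 0.5723.

0.5723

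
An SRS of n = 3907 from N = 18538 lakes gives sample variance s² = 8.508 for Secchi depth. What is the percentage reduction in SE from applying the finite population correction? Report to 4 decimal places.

11.1606

f = n/N = 3907/18538 = 0.21075628.
SE_no-fpc = √(s²/n) = 0.046665082; SE_fpc = √((1−f)s²/n) = 0.041456974.
Ratio = √(1−f) = 0.88839390. Reduction = 100·(1 − 0.88839390) = 11.1606%.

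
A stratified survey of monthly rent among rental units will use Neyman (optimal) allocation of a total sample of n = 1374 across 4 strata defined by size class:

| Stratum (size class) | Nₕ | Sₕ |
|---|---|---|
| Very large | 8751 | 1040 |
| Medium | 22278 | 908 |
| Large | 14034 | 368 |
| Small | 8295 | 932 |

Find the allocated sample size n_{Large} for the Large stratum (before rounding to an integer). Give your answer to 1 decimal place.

Neyman allocation: nₕ = n·NₕSₕ / Σⱼ NⱼSⱼ.
Σ NⱼSⱼ = 8751·1040 + 22278·908 + 14034·368 + 8295·932 = 4.2224916 × 10^7.
n_{Large} = 1374·14034·368 / (4.2224916 × 10^7) = 168.1.

168.1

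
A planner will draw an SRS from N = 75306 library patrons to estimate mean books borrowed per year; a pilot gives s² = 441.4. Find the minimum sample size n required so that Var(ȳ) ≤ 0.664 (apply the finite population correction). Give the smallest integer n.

Without fpc, n₀ = s²/D = 441.4/0.664 = 664.7590.
With fpc, (1 − n/N)·s²/n ≤ D requires n ≥ n₀/(1 + n₀/N) = 664.7590/(1 + 664.7590/75306) = 658.9422.
Rounding up, n = 659.

659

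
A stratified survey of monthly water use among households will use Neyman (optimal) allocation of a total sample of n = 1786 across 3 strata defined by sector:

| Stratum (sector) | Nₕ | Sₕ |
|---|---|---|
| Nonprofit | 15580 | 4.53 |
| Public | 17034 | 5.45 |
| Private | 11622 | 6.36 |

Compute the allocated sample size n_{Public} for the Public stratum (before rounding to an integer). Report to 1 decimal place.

698.6

Neyman allocation: nₕ = n·NₕSₕ / Σⱼ NⱼSⱼ.
Σ NⱼSⱼ = 15580·4.53 + 17034·5.45 + 11622·6.36 = 237328.62.
n_{Public} = 1786·17034·5.45 / 237328.62 = 698.6.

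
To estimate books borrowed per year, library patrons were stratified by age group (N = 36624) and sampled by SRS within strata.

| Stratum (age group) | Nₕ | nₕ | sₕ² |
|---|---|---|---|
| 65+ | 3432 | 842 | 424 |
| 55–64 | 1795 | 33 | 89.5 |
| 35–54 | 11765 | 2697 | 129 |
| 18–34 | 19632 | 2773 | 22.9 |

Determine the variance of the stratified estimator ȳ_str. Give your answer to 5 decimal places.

Var(ȳ_str) = Σₕ Wₕ²(1 − fₕ)sₕ²/nₕ with Wₕ = Nₕ/N, N = 36624.
65+: Wₕ = 0.09370904; term = 0.09370904²·(1 − 0.24533800)·424/842 = 0.0033371003.
55–64: Wₕ = 0.04901158; term = 0.04901158²·(1 − 0.01838440)·89.5/33 = 0.0063951083.
35–54: Wₕ = 0.32123744; term = 0.32123744²·(1 − 0.22923927)·129/2697 = 0.0038043517.
18–34: Wₕ = 0.53604194; term = 0.53604194²·(1 − 0.14124898)·22.9/2773 = 0.0020377477.
Sum = 0.015574308.

0.01557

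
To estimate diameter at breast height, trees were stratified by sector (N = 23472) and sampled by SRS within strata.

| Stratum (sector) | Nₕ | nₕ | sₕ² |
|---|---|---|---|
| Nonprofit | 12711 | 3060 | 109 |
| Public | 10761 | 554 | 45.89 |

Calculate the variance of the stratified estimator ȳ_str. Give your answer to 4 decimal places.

Var(ȳ_str) = Σₕ Wₕ²(1 − fₕ)sₕ²/nₕ with Wₕ = Nₕ/N, N = 23472.
Nonprofit: Wₕ = 0.54153885; term = 0.54153885²·(1 − 0.24073637)·109/3060 = 0.0079315289.
Public: Wₕ = 0.45846115; term = 0.45846115²·(1 − 0.05148220)·45.89/554 = 0.01651425.
Sum = 0.024445779.

0.0244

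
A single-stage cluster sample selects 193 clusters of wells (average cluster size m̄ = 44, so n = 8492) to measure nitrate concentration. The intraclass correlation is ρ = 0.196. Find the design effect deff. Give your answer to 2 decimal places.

deff = 1 + (44 − 1)·0.196 = 1 + 8.428 = 9.428.

9.43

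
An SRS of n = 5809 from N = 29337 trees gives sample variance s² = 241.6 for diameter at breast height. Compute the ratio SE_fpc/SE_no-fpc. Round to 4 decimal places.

0.8955

f = n/N = 5809/29337 = 0.19800934.
SE_no-fpc = √(s²/n) = 0.20393782; SE_fpc = √((1−f)s²/n) = 0.18263434.
Ratio = √(1−f) = 0.89553931.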